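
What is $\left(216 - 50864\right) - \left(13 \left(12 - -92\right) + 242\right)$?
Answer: $-52242$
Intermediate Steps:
$\left(216 - 50864\right) - \left(13 \left(12 - -92\right) + 242\right) = \left(216 - 50864\right) - \left(13 \left(12 + 92\right) + 242\right) = -50648 - \left(13 \cdot 104 + 242\right) = -50648 - \left(1352 + 242\right) = -50648 - 1594 = -52242$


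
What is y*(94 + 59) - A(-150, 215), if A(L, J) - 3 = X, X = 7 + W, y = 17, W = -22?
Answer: 2613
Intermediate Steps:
X = -15 (X = 7 - 22 = -15)
A(L, J) = -12 (A(L, J) = 3 - 15 = -12)
y*(94 + 59) - A(-150, 215) = 17*(94 + 59) - 1*(-12) = 17*153 + 12 = 2601 + 12 = 2613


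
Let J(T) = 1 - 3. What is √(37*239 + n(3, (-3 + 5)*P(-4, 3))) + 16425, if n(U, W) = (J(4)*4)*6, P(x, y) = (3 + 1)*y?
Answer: 16425 + √8795 ≈ 16519.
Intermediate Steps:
P(x, y) = 4*y
J(T) = -2
n(U, W) = -48 (n(U, W) = -2*4*6 = -8*6 = -48)
√(37*239 + n(3, (-3 + 5)*P(-4, 3))) + 16425 = √(37*239 - 48) + 16425 = √(8843 - 48) + 16425 = √8795 + 16425 = 16425 + √8795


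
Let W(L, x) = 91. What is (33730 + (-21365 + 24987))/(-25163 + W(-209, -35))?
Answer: -4669/3134 ≈ -1.4898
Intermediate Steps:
(33730 + (-21365 + 24987))/(-25163 + W(-209, -35)) = (33730 + (-21365 + 24987))/(-25163 + 91) = (33730 + 3622)/(-25072) = 37352*(-1/25072) = -4669/3134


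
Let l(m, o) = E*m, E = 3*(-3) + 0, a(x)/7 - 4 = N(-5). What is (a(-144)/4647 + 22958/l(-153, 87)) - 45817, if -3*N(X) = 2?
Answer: -97690851289/2132973 ≈ -45800.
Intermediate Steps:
N(X) = -⅔ (N(X) = -⅓*2 = -⅔)
a(x) = 70/3 (a(x) = 28 + 7*(-⅔) = 28 - 14/3 = 70/3)
E = -9 (E = -9 + 0 = -9)
l(m, o) = -9*m
(a(-144)/4647 + 22958/l(-153, 87)) - 45817 = ((70/3)/4647 + 22958/((-9*(-153)))) - 45817 = ((70/3)*(1/4647) + 22958/1377) - 45817 = (70/13941 + 22958*(1/1377)) - 45817 = (70/13941 + 22958/1377) - 45817 = 35572652/2132973 - 45817 = -97690851289/2132973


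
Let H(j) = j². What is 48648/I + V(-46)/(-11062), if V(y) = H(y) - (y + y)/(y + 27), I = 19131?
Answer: 1576226112/670152553 ≈ 2.3520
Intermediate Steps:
V(y) = y² - 2*y/(27 + y) (V(y) = y² - (y + y)/(y + 27) = y² - 2*y/(27 + y))
48648/I + V(-46)/(-11062) = 48648/19131 - 46*(-2 + (-46)² + 27*(-46))/(27 - 46)/(-11062) = 48648*(1/19131) - 46*(-2 + 2116 - 1242)/(-19)*(-1/11062) = 16216/6377 - 46*(-1/19)*872*(-1/11062) = 16216/6377 + (40112/19)*(-1/11062) = 16216/6377 - 20056/105089 = 1576226112/670152553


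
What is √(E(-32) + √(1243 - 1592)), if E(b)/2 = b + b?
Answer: √(-128 + I*√349) ≈ 0.82344 + 11.344*I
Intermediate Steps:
E(b) = 4*b (E(b) = 2*(b + b) = 2*(2*b) = 4*b)
√(E(-32) + √(1243 - 1592)) = √(4*(-32) + √(1243 - 1592)) = √(-128 + √(-349)) = √(-128 + I*√349)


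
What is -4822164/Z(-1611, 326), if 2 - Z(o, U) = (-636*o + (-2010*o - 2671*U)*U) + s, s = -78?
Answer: 133949/21466255 ≈ 0.0062400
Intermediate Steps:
Z(o, U) = 80 + 636*o - U*(-2671*U - 2010*o) (Z(o, U) = 2 - ((-636*o + (-2010*o - 2671*U)*U) - 78) = 2 - ((-636*o + (-2671*U - 2010*o)*U) - 78) = 2 - ((-636*o + U*(-2671*U - 2010*o)) - 78) = 2 - (-78 - 636*o + U*(-2671*U - 2010*o)) = 2 + (78 + 636*o - U*(-2671*U - 2010*o)) = 80 + 636*o - U*(-2671*U - 2010*o))
-4822164/Z(-1611, 326) = -4822164/(80 + 636*(-1611) + 2671*326² + 2010*326*(-1611)) = -4822164/(80 - 1024596 + 2671*106276 - 1055623860) = -4822164/(80 - 1024596 + 283863196 - 1055623860) = -4822164/(-772785180) = -4822164*(-1/772785180) = 133949/21466255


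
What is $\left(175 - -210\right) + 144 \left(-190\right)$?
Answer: $-26975$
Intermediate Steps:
$\left(175 - -210\right) + 144 \left(-190\right) = \left(175 + 210\right) - 27360 = 385 - 27360 = -26975$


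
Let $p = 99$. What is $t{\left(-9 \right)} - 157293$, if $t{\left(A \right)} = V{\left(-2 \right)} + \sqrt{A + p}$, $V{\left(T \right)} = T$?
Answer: $-157295 + 3 \sqrt{10} \approx -1.5729 \cdot 10^{5}$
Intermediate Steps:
$t{\left(A \right)} = -2 + \sqrt{99 + A}$ ($t{\left(A \right)} = -2 + \sqrt{A + 99} = -2 + \sqrt{99 + A}$)
$t{\left(-9 \right)} - 157293 = \left(-2 + \sqrt{99 - 9}\right) - 157293 = \left(-2 + \sqrt{90}\right) - 157293 = \left(-2 + 3 \sqrt{10}\right) - 157293 = -157295 + 3 \sqrt{10}$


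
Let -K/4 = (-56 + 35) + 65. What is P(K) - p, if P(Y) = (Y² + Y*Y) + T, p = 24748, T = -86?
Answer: 37118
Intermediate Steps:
K = -176 (K = -4*((-56 + 35) + 65) = -4*(-21 + 65) = -4*44 = -176)
P(Y) = -86 + 2*Y² (P(Y) = (Y² + Y*Y) - 86 = (Y² + Y²) - 86 = 2*Y² - 86 = -86 + 2*Y²)
P(K) - p = (-86 + 2*(-176)²) - 1*24748 = (-86 + 2*30976) - 24748 = (-86 + 61952) - 24748 = 61866 - 24748 = 37118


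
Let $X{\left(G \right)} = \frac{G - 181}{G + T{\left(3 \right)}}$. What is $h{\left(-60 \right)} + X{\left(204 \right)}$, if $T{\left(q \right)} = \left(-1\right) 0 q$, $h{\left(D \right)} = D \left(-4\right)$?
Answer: $\frac{48983}{204} \approx 240.11$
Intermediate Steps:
$h{\left(D \right)} = - 4 D$
$T{\left(q \right)} = 0$ ($T{\left(q \right)} = 0 q = 0$)
$X{\left(G \right)} = \frac{-181 + G}{G}$ ($X{\left(G \right)} = \frac{G - 181}{G + 0} = \frac{-181 + G}{G}$)
$h{\left(-60 \right)} + X{\left(204 \right)} = \left(-4\right) \left(-60\right) + \frac{-181 + 204}{204} = 240 + \frac{1}{204} \cdot 23 = 240 + \frac{23}{204} = \frac{48983}{204}$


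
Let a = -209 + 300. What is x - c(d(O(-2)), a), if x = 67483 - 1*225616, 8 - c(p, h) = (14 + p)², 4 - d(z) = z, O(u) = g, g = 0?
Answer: -157817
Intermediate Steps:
O(u) = 0
d(z) = 4 - z
a = 91
c(p, h) = 8 - (14 + p)²
x = -158133 (x = 67483 - 225616 = -158133)
x - c(d(O(-2)), a) = -158133 - (8 - (14 + (4 - 1*0))²) = -158133 - (8 - (14 + (4 + 0))²) = -158133 - (8 - (14 + 4)²) = -158133 - (8 - 1*18²) = -158133 - (8 - 1*324) = -158133 - (8 - 324) = -158133 - 1*(-316) = -158133 + 316 = -157817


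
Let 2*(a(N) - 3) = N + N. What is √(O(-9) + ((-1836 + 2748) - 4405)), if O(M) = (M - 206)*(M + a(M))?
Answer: 2*I*√67 ≈ 16.371*I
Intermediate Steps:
a(N) = 3 + N (a(N) = 3 + (N + N)/2 = 3 + (2*N)/2 = 3 + N)
O(M) = (-206 + M)*(3 + 2*M) (O(M) = (M - 206)*(M + (3 + M)) = (-206 + M)*(3 + 2*M))
√(O(-9) + ((-1836 + 2748) - 4405)) = √((-618 - 409*(-9) + 2*(-9)²) + ((-1836 + 2748) - 4405)) = √((-618 + 3681 + 2*81) + (912 - 4405)) = √((-618 + 3681 + 162) - 3493) = √(3225 - 3493) = √(-268) = 2*I*√67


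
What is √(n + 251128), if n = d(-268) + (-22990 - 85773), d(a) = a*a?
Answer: √214189 ≈ 462.81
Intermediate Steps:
d(a) = a²
n = -36939 (n = (-268)² + (-22990 - 85773) = 71824 - 108763 = -36939)
√(n + 251128) = √(-36939 + 251128) = √214189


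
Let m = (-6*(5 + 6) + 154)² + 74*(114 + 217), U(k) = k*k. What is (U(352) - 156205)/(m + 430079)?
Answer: -32301/462317 ≈ -0.069868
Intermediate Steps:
U(k) = k²
m = 32238 (m = (-6*11 + 154)² + 74*331 = (-66 + 154)² + 24494 = 88² + 24494 = 7744 + 24494 = 32238)
(U(352) - 156205)/(m + 430079) = (352² - 156205)/(32238 + 430079) = (123904 - 156205)/462317 = -32301*1/462317 = -32301/462317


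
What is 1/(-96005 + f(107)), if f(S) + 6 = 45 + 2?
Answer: -1/95964 ≈ -1.0421e-5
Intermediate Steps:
f(S) = 41 (f(S) = -6 + (45 + 2) = -6 + 47 = 41)
1/(-96005 + f(107)) = 1/(-96005 + 41) = 1/(-95964) = -1/95964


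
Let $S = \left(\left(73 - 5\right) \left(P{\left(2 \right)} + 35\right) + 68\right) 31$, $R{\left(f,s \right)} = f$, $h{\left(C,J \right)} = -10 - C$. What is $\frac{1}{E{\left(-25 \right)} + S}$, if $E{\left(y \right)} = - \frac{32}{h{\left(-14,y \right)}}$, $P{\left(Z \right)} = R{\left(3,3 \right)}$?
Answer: $\frac{1}{82204} \approx 1.2165 \cdot 10^{-5}$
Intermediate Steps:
$P{\left(Z \right)} = 3$
$E{\left(y \right)} = -8$ ($E{\left(y \right)} = - \frac{32}{-10 - -14} = - \frac{32}{-10 + 14} = - \frac{32}{4} = \left(-32\right) \frac{1}{4} = -8$)
$S = 82212$ ($S = \left(\left(73 - 5\right) \left(3 + 35\right) + 68\right) 31 = \left(68 \cdot 38 + 68\right) 31 = \left(2584 + 68\right) 31 = 2652 \cdot 31 = 82212$)
$\frac{1}{E{\left(-25 \right)} + S} = \frac{1}{-8 + 82212} = \frac{1}{82204}$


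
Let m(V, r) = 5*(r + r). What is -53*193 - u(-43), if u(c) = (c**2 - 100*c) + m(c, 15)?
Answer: -16528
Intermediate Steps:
m(V, r) = 10*r (m(V, r) = 5*(2*r) = 10*r)
u(c) = 150 + c**2 - 100*c (u(c) = (c**2 - 100*c) + 10*15 = (c**2 - 100*c) + 150 = 150 + c**2 - 100*c)
-53*193 - u(-43) = -53*193 - (150 + (-43)**2 - 100*(-43)) = -10229 - (150 + 1849 + 4300) = -10229 - 1*6299 = -10229 - 6299 = -16528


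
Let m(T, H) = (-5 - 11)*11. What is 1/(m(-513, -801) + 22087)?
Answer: 1/21911 ≈ 4.5639e-5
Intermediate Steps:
m(T, H) = -176 (m(T, H) = -16*11 = -176)
1/(m(-513, -801) + 22087) = 1/(-176 + 22087) = 1/21911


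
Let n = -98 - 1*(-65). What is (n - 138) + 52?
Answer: -119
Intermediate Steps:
n = -33 (n = -98 + 65 = -33)
(n - 138) + 52 = (-33 - 138) + 52 = -171 + 52 = -119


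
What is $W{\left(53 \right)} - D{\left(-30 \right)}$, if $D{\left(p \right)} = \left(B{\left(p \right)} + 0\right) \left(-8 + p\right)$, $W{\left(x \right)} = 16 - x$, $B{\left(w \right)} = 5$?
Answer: $153$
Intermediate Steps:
$D{\left(p \right)} = -40 + 5 p$ ($D{\left(p \right)} = \left(5 + 0\right) \left(-8 + p\right) = 5 \left(-8 + p\right) = -40 + 5 p$)
$W{\left(53 \right)} - D{\left(-30 \right)} = \left(16 - 53\right) - \left(-40 + 5 \left(-30\right)\right) = \left(16 - 53\right) - \left(-40 - 150\right) = -37 - -190 = -37 + 190 = 153$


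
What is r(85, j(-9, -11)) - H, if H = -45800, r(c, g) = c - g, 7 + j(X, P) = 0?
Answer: 45892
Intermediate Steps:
j(X, P) = -7 (j(X, P) = -7 + 0 = -7)
r(85, j(-9, -11)) - H = (85 - 1*(-7)) - 1*(-45800) = (85 + 7) + 45800 = 92 + 45800 = 45892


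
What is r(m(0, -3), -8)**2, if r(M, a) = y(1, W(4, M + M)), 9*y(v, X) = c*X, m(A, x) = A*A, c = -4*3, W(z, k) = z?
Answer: 256/9 ≈ 28.444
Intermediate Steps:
c = -12
m(A, x) = A**2
y(v, X) = -4*X/3 (y(v, X) = (-12*X)/9 = -4*X/3)
r(M, a) = -16/3 (r(M, a) = -4/3*4 = -16/3)
r(m(0, -3), -8)**2 = (-16/3)**2 = 256/9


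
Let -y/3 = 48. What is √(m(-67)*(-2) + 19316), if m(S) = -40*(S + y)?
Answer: 2*√609 ≈ 49.356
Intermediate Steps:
y = -144 (y = -3*48 = -144)
m(S) = 5760 - 40*S (m(S) = -40*(S - 144) = -40*(-144 + S) = 5760 - 40*S)
√(m(-67)*(-2) + 19316) = √((5760 - 40*(-67))*(-2) + 19316) = √((5760 + 2680)*(-2) + 19316) = √(8440*(-2) + 19316) = √(-16880 + 19316) = √2436 = 2*√609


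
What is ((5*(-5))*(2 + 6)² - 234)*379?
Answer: -695086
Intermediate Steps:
((5*(-5))*(2 + 6)² - 234)*379 = (-25*8² - 234)*379 = (-25*64 - 234)*379 = (-1600 - 234)*379 = -1834*379 = -695086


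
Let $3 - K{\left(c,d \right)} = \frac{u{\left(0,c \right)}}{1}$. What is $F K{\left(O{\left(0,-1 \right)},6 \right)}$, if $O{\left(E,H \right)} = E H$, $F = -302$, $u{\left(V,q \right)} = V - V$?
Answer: $-906$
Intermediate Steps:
$u{\left(V,q \right)} = 0$
$K{\left(c,d \right)} = 3$ ($K{\left(c,d \right)} = 3 - \frac{0}{1} = 3 - 0 \cdot 1 = 3 - 0 = 3 + 0 = 3$)
$F K{\left(O{\left(0,-1 \right)},6 \right)} = \left(-302\right) 3 = -906$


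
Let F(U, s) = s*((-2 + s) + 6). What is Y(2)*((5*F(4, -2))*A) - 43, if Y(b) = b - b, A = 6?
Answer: -43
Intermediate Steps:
Y(b) = 0
F(U, s) = s*(4 + s)
Y(2)*((5*F(4, -2))*A) - 43 = 0*((5*(-2*(4 - 2)))*6) - 43 = 0*((5*(-2*2))*6) - 43 = 0*((5*(-4))*6) - 43 = 0*(-20*6) - 43 = 0*(-120) - 43 = 0 - 43 = -43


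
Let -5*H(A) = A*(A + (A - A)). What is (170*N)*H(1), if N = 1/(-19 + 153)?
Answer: -17/67 ≈ -0.25373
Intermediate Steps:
H(A) = -A²/5 (H(A) = -A*(A + (A - A))/5 = -A*(A + 0)/5 = -A*A/5 = -A²/5)
N = 1/134 ≈ 0.0074627
(170*N)*H(1) = (170*(1/134))*(-⅕*1²) = 85*(-⅕*1)/67 = (85/67)*(-⅕) = -17/67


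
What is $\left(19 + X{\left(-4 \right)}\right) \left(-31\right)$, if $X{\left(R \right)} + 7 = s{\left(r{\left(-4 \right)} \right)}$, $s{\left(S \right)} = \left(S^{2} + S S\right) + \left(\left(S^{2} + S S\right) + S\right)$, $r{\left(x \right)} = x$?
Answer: $-2232$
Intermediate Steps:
$s{\left(S \right)} = S + 4 S^{2}$ ($s{\left(S \right)} = \left(S^{2} + S^{2}\right) + \left(\left(S^{2} + S^{2}\right) + S\right) = 2 S^{2} + \left(2 S^{2} + S\right) = 2 S^{2} + \left(S + 2 S^{2}\right) = S + 4 S^{2}$)
$X{\left(R \right)} = 53$ ($X{\left(R \right)} = -7 - 4 \left(1 + 4 \left(-4\right)\right) = -7 - 4 \left(1 - 16\right) = -7 - -60 = -7 + 60 = 53$)
$\left(19 + X{\left(-4 \right)}\right) \left(-31\right) = \left(19 + 53\right) \left(-31\right) = 72 \left(-31\right) = -2232$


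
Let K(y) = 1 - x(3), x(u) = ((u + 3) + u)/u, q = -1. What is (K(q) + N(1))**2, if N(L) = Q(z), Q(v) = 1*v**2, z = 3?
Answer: 49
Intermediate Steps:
Q(v) = v**2
N(L) = 9 (N(L) = 3**2 = 9)
x(u) = (3 + 2*u)/u (x(u) = ((3 + u) + u)/u = (3 + 2*u)/u)
K(y) = -2 (K(y) = 1 - (2 + 3/3) = 1 - (2 + 3*(1/3)) = 1 - (2 + 1) = 1 - 1*3 = 1 - 3 = -2)
(K(q) + N(1))**2 = (-2 + 9)**2 = 7**2 = 49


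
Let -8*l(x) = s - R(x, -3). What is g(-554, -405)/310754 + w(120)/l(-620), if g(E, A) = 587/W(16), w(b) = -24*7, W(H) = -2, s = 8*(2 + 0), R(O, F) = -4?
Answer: 208823753/3107540 ≈ 67.199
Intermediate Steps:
s = 16 (s = 8*2 = 16)
w(b) = -168
g(E, A) = -587/2 (g(E, A) = 587/(-2) = 587*(-½) = -587/2)
l(x) = -5/2 (l(x) = -(16 - 1*(-4))/8 = -(16 + 4)/8 = -⅛*20 = -5/2)
g(-554, -405)/310754 + w(120)/l(-620) = -587/2/310754 - 168/(-5/2) = -587/2*1/310754 - 168*(-⅖) = -587/621508 + 336/5 = 208823753/3107540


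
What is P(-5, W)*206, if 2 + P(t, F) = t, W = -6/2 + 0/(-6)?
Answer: -1442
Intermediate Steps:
W = -3 (W = -6*½ + 0*(-⅙) = -3 + 0 = -3)
P(t, F) = -2 + t
P(-5, W)*206 = (-2 - 5)*206 = -7*206 = -1442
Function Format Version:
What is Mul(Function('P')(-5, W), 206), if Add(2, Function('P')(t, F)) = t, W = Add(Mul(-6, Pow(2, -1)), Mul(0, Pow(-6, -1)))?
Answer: -1442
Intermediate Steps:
W = -3 (W = Add(Mul(-6, Rational(1, 2)), Mul(0, Rational(-1, 6))) = Add(-3, 0) = -3)
Function('P')(t, F) = Add(-2, t)
Mul(Function('P')(-5, W), 206) = Mul(Add(-2, -5), 206) = Mul(-7, 206) = -1442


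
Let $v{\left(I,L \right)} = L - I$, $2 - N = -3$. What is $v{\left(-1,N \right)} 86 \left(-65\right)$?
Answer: $-33540$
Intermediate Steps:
$N = 5$ ($N = 2 - -3 = 2 + 3 = 5$)
$v{\left(-1,N \right)} 86 \left(-65\right) = \left(5 - -1\right) 86 \left(-65\right) = \left(5 + 1\right) 86 \left(-65\right) = 6 \cdot 86 \left(-65\right) = 516 \left(-65\right) = -33540$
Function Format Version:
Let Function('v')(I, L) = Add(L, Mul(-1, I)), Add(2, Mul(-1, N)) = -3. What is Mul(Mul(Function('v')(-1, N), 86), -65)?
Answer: -33540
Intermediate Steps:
N = 5 (N = Add(2, Mul(-1, -3)) = Add(2, 3) = 5)
Mul(Mul(Function('v')(-1, N), 86), -65) = Mul(Mul(Add(5, Mul(-1, -1)), 86), -65) = Mul(Mul(Add(5, 1), 86), -65) = Mul(Mul(6, 86), -65) = Mul(516, -65) = -33540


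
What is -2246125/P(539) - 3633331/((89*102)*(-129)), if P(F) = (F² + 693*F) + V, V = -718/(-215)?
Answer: -3899263600306/13932811441863 ≈ -0.27986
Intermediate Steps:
V = 718/215 (V = -718*(-1/215) = 718/215 ≈ 3.3395)
P(F) = 718/215 + F² + 693*F (P(F) = (F² + 693*F) + 718/215 = 718/215 + F² + 693*F)
-2246125/P(539) - 3633331/((89*102)*(-129)) = -2246125/(718/215 + 539² + 693*539) - 3633331/((89*102)*(-129)) = -2246125/(718/215 + 290521 + 373527) - 3633331/(9078*(-129)) = -2246125/142771038/215 - 3633331/(-1171062) = -2246125*215/142771038 - 3633331*(-1/1171062) = -482916875/142771038 + 3633331/1171062 = -3899263600306/13932811441863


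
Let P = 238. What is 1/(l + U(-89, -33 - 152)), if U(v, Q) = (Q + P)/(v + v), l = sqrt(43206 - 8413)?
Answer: 9434/1102378603 + 31684*sqrt(34793)/1102378603 ≈ 0.0053697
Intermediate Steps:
l = sqrt(34793) ≈ 186.53
U(v, Q) = (238 + Q)/(2*v) (U(v, Q) = (Q + 238)/(v + v) = (238 + Q)/((2*v)) = (238 + Q)*(1/(2*v)) = (238 + Q)/(2*v))
1/(l + U(-89, -33 - 152)) = 1/(sqrt(34793) + (1/2)*(238 + (-33 - 152))/(-89)) = 1/(sqrt(34793) + (1/2)*(-1/89)*(238 - 185)) = 1/(sqrt(34793) + (1/2)*(-1/89)*53) = 1/(sqrt(34793) - 53/178) = 1/(-53/178 + sqrt(34793))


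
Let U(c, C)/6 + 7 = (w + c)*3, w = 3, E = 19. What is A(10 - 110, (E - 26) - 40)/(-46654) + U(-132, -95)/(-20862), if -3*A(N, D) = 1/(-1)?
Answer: 6126839/54071986 ≈ 0.11331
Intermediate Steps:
U(c, C) = 12 + 18*c (U(c, C) = -42 + 6*((3 + c)*3) = -42 + 6*(9 + 3*c) = -42 + (54 + 18*c) = 12 + 18*c)
A(N, D) = ⅓ (A(N, D) = -⅓/(-1) = -⅓*(-1) = ⅓)
A(10 - 110, (E - 26) - 40)/(-46654) + U(-132, -95)/(-20862) = (⅓)/(-46654) + (12 + 18*(-132))/(-20862) = (⅓)*(-1/46654) + (12 - 2376)*(-1/20862) = -1/139962 - 2364*(-1/20862) = -1/139962 + 394/3477 = 6126839/54071986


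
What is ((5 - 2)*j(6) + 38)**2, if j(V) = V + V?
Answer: 5476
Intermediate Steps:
j(V) = 2*V
((5 - 2)*j(6) + 38)**2 = ((5 - 2)*(2*6) + 38)**2 = (3*12 + 38)**2 = (36 + 38)**2 = 74**2 = 5476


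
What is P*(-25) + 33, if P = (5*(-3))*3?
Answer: 1158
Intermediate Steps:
P = -45 (P = -15*3 = -45)
P*(-25) + 33 = -45*(-25) + 33 = 1125 + 33 = 1158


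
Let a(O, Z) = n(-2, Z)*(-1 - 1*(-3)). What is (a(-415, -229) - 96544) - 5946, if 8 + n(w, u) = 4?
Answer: -102498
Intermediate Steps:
n(w, u) = -4 (n(w, u) = -8 + 4 = -4)
a(O, Z) = -8 (a(O, Z) = -4*(-1 - 1*(-3)) = -4*(-1 + 3) = -4*2 = -8)
(a(-415, -229) - 96544) - 5946 = (-8 - 96544) - 5946 = -96552 - 5946 = -102498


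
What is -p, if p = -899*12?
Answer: 10788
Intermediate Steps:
p = -10788
-p = -1*(-10788) = 10788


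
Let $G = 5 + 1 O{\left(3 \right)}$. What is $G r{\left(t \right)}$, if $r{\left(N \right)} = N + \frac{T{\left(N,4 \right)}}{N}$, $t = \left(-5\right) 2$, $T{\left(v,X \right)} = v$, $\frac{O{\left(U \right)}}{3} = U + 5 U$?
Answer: $-531$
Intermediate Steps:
$O{\left(U \right)} = 18 U$ ($O{\left(U \right)} = 3 \left(U + 5 U\right) = 3 \cdot 6 U = 18 U$)
$t = -10$
$r{\left(N \right)} = 1 + N$ ($r{\left(N \right)} = N + \frac{N}{N} = N + 1 = 1 + N$)
$G = 59$ ($G = 5 + 1 \cdot 18 \cdot 3 = 5 + 1 \cdot 54 = 5 + 54 = 59$)
$G r{\left(t \right)} = 59 \left(1 - 10\right) = 59 \left(-9\right) = -531$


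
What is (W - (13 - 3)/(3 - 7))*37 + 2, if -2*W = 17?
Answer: -220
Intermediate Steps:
W = -17/2 (W = -½*17 = -17/2 ≈ -8.5000)
(W - (13 - 3)/(3 - 7))*37 + 2 = (-17/2 - (13 - 3)/(3 - 7))*37 + 2 = (-17/2 - 10/(-4))*37 + 2 = (-17/2 - 10*(-1)/4)*37 + 2 = (-17/2 - 1*(-5/2))*37 + 2 = (-17/2 + 5/2)*37 + 2 = -6*37 + 2 = -222 + 2 = -220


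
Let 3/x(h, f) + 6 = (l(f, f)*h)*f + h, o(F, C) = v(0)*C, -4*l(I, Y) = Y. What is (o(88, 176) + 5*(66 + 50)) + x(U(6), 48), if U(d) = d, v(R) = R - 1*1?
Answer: 465407/1152 ≈ 404.00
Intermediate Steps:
v(R) = -1 + R (v(R) = R - 1 = -1 + R)
l(I, Y) = -Y/4
o(F, C) = -C (o(F, C) = (-1 + 0)*C = -C)
x(h, f) = 3/(-6 + h - h*f**2/4) (x(h, f) = 3/(-6 + (((-f/4)*h)*f + h)) = 3/(-6 + ((-f*h/4)*f + h)) = 3/(-6 + (-h*f**2/4 + h)) = 3/(-6 + (h - h*f**2/4)) = 3/(-6 + h - h*f**2/4))
(o(88, 176) + 5*(66 + 50)) + x(U(6), 48) = (-1*176 + 5*(66 + 50)) + 12/(-24 + 4*6 - 1*6*48**2) = (-176 + 5*116) + 12/(-24 + 24 - 1*6*2304) = (-176 + 580) + 12/(-24 + 24 - 13824) = 404 + 12/(-13824) = 404 + 12*(-1/13824) = 404 - 1/1152 = 465407/1152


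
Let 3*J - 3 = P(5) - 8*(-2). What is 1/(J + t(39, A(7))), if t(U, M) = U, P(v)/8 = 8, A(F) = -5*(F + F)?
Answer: 3/200 ≈ 0.015000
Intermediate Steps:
A(F) = -10*F
P(v) = 64 (P(v) = 8*8 = 64)
J = 83/3 (J = 1 + (64 - 8*(-2))/3 = 1 + (64 + 16)/3 = 1 + (⅓)*80 = 1 + 80/3 = 83/3 ≈ 27.667)
1/(J + t(39, A(7))) = 1/(83/3 + 39) = 1/(200/3) = 3/200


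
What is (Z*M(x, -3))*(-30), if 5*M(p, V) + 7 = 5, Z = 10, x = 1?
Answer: 120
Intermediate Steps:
M(p, V) = -⅖ (M(p, V) = -7/5 + (⅕)*5 = -7/5 + 1 = -⅖)
(Z*M(x, -3))*(-30) = (10*(-⅖))*(-30) = -4*(-30) = 120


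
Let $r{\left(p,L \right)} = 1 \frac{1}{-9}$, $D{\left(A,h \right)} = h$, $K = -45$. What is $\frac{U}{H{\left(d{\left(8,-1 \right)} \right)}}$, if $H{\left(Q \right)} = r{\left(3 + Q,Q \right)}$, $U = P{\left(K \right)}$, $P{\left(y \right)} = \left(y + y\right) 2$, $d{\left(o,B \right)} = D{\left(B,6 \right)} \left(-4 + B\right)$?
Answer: $1620$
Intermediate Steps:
$d{\left(o,B \right)} = -24 + 6 B$ ($d{\left(o,B \right)} = 6 \left(-4 + B\right) = -24 + 6 B$)
$P{\left(y \right)} = 4 y$ ($P{\left(y \right)} = 2 y 2 = 4 y$)
$U = -180$ ($U = 4 \left(-45\right) = -180$)
$r{\left(p,L \right)} = - \frac{1}{9}$ ($r{\left(p,L \right)} = 1 \left(- \frac{1}{9}\right) = - \frac{1}{9}$)
$H{\left(Q \right)} = - \frac{1}{9}$
$\frac{U}{H{\left(d{\left(8,-1 \right)} \right)}} = - \frac{180}{- \frac{1}{9}} = \left(-180\right) \left(-9\right) = 1620$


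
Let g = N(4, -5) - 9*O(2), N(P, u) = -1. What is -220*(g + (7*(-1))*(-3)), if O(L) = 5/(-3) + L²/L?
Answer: -3740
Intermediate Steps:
O(L) = -5/3 + L (O(L) = 5*(-⅓) + L = -5/3 + L)
g = -4 (g = -1 - 9*(-5/3 + 2) = -1 - 9*⅓ = -1 - 3 = -4)
-220*(g + (7*(-1))*(-3)) = -220*(-4 + (7*(-1))*(-3)) = -220*(-4 - 7*(-3)) = -220*(-4 + 21) = -220*17 = -3740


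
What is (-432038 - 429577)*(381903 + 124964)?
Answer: -436724210205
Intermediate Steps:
(-432038 - 429577)*(381903 + 124964) = -861615*506867 = -436724210205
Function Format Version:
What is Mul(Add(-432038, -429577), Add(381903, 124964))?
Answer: -436724210205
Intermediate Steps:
Mul(Add(-432038, -429577), Add(381903, 124964)) = Mul(-861615, 506867) = -436724210205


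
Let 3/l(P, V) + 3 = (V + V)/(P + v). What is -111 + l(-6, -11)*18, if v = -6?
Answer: -1101/7 ≈ -157.29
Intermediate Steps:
l(P, V) = 3/(-3 + 2*V/(-6 + P)) (l(P, V) = 3/(-3 + (V + V)/(P - 6)) = 3/(-3 + (2*V)/(-6 + P)) = 3/(-3 + 2*V/(-6 + P)))
-111 + l(-6, -11)*18 = -111 + (3*(-6 - 6)/(18 - 3*(-6) + 2*(-11)))*18 = -111 + (3*(-12)/(18 + 18 - 22))*18 = -111 + (3*(-12)/14)*18 = -111 + (3*(1/14)*(-12))*18 = -111 - 18/7*18 = -111 - 324/7 = -1101/7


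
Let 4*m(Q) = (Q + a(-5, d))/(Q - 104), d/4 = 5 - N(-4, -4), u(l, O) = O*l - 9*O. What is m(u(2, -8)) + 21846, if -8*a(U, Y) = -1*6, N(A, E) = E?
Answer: 16777501/768 ≈ 21846.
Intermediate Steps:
u(l, O) = -9*O + O*l
d = 36 (d = 4*(5 - 1*(-4)) = 4*(5 + 4) = 4*9 = 36)
a(U, Y) = ¾ (a(U, Y) = -(-1)*6/8 = -⅛*(-6) = ¾)
m(Q) = (¾ + Q)/(4*(-104 + Q)) (m(Q) = ((Q + ¾)/(Q - 104))/4 = ((¾ + Q)/(-104 + Q))/4 = (¾ + Q)/(4*(-104 + Q)))
m(u(2, -8)) + 21846 = (3 + 4*(-8*(-9 + 2)))/(16*(-104 - 8*(-9 + 2))) + 21846 = (3 + 4*(-8*(-7)))/(16*(-104 - 8*(-7))) + 21846 = (3 + 4*56)/(16*(-104 + 56)) + 21846 = (1/16)*(3 + 224)/(-48) + 21846 = (1/16)*(-1/48)*227 + 21846 = -227/768 + 21846 = 16777501/768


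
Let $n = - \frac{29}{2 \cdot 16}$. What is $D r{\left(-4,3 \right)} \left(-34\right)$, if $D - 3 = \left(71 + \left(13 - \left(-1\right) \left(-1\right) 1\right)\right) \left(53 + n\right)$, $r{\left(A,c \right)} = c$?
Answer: $- \frac{7061307}{16} \approx -4.4133 \cdot 10^{5}$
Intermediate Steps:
$n = - \frac{29}{32} \approx -0.90625$
$D = \frac{138457}{32}$ ($D = 3 + \left(71 + \left(13 - \left(-1\right) \left(-1\right) 1\right)\right) \left(53 - \frac{29}{32}\right) = 3 + \left(71 + \left(13 - 1 \cdot 1\right)\right) \frac{1667}{32} = 3 + \left(71 + \left(13 - 1\right)\right) \frac{1667}{32} = 3 + \left(71 + 12\right) \frac{1667}{32} = 3 + 83 \cdot \frac{1667}{32} = 3 + \frac{138361}{32} = \frac{138457}{32} \approx 4326.8$)
$D r{\left(-4,3 \right)} \left(-34\right) = \frac{138457 \cdot 3 \left(-34\right)}{32} = \frac{138457}{32} \left(-102\right) = - \frac{7061307}{16}$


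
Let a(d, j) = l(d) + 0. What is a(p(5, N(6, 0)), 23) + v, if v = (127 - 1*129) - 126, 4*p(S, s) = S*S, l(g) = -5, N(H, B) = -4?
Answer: -133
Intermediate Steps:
p(S, s) = S²/4 (p(S, s) = (S*S)/4 = S²/4)
a(d, j) = -5 (a(d, j) = -5 + 0 = -5)
v = -128 (v = (127 - 129) - 126 = -2 - 126 = -128)
a(p(5, N(6, 0)), 23) + v = -5 - 128 = -133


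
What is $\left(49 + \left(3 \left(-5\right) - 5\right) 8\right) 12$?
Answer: $-1332$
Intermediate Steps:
$\left(49 + \left(3 \left(-5\right) - 5\right) 8\right) 12 = \left(49 + \left(-15 - 5\right) 8\right) 12 = \left(49 - 160\right) 12 = \left(-111\right) 12 = -1332$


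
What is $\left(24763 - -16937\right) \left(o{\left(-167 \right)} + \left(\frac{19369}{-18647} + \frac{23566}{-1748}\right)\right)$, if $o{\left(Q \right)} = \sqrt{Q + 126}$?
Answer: $- \frac{4934071330950}{8148739} + 41700 i \sqrt{41} \approx -6.055 \cdot 10^{5} + 2.6701 \cdot 10^{5} i$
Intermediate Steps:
$o{\left(Q \right)} = \sqrt{126 + Q}$
$\left(24763 - -16937\right) \left(o{\left(-167 \right)} + \left(\frac{19369}{-18647} + \frac{23566}{-1748}\right)\right) = \left(24763 - -16937\right) \left(\sqrt{126 - 167} + \left(\frac{19369}{-18647} + \frac{23566}{-1748}\right)\right) = \left(24763 + 16937\right) \left(\sqrt{-41} + \left(19369 \left(- \frac{1}{18647}\right) + 23566 \left(- \frac{1}{1748}\right)\right)\right) = 41700 \left(i \sqrt{41} - \frac{236646107}{16297478}\right) = 41700 \left(- \frac{236646107}{16297478} + i \sqrt{41}\right) = - \frac{4934071330950}{8148739} + 41700 i \sqrt{41}$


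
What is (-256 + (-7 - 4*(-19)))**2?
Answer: 34969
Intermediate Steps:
(-256 + (-7 - 4*(-19)))**2 = (-256 + (-7 + 76))**2 = (-256 + 69)**2 = (-187)**2 = 34969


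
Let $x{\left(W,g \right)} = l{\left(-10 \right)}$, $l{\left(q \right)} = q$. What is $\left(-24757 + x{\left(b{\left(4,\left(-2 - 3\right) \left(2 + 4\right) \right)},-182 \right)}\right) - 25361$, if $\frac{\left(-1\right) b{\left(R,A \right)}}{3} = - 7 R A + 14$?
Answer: $-50128$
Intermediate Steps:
$b{\left(R,A \right)} = -42 + 21 A R$ ($b{\left(R,A \right)} = - 3 \left(- 7 R A + 14\right) = - 3 \left(- 7 A R + 14\right) = - 3 \left(14 - 7 A R\right) = -42 + 21 A R$)
$x{\left(W,g \right)} = -10$
$\left(-24757 + x{\left(b{\left(4,\left(-2 - 3\right) \left(2 + 4\right) \right)},-182 \right)}\right) - 25361 = \left(-24757 - 10\right) - 25361 = -24767 - 25361 = -50128$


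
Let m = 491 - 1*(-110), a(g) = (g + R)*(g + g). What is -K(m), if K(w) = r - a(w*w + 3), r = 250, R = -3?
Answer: 260934491758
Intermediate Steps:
a(g) = 2*g*(-3 + g) (a(g) = (g - 3)*(g + g) = (-3 + g)*(2*g) = 2*g*(-3 + g))
m = 601 (m = 491 + 110 = 601)
K(w) = 250 - 2*w²*(3 + w²) (K(w) = 250 - 2*(w*w + 3)*(-3 + (w*w + 3)) = 250 - 2*(w² + 3)*(-3 + (w² + 3)) = 250 - 2*(3 + w²)*(-3 + (3 + w²)) = 250 - 2*(3 + w²)*w² = 250 - 2*w²*(3 + w²))
-K(m) = -(250 - 6*601² - 2*601⁴) = -(250 - 6*361201 - 2*130466162401) = -(250 - 2167206 - 260932324802) = -1*(-260934491758) = 260934491758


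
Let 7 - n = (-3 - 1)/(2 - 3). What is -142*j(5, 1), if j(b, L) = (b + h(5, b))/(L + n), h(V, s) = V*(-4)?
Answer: 1065/2 ≈ 532.50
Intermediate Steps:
h(V, s) = -4*V
n = 3 (n = 7 - (-3 - 1)/(2 - 3) = 7 - (-4)/(-1) = 7 - (-4)*(-1) = 7 - 1*4 = 7 - 4 = 3)
j(b, L) = (-20 + b)/(3 + L) (j(b, L) = (b - 4*5)/(L + 3) = (b - 20)/(3 + L) = (-20 + b)/(3 + L))
-142*j(5, 1) = -142*(-20 + 5)/(3 + 1) = -142*(-15)/4 = -71*(-15)/2 = -142*(-15/4) = 1065/2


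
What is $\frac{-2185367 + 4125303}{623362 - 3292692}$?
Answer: $- \frac{969968}{1334665} \approx -0.72675$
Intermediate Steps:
$\frac{-2185367 + 4125303}{623362 - 3292692} = \frac{1939936}{-2669330} = 1939936 \left(- \frac{1}{2669330}\right) = - \frac{969968}{1334665}$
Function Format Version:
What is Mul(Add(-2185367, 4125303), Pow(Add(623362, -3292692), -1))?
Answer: Rational(-969968, 1334665) ≈ -0.72675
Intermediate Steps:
Mul(Add(-2185367, 4125303), Pow(Add(623362, -3292692), -1)) = Mul(1939936, Pow(-2669330, -1)) = Mul(1939936, Rational(-1, 2669330)) = Rational(-969968, 1334665)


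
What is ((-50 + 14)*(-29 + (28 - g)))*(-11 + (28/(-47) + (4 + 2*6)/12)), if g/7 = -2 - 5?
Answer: 833472/47 ≈ 17733.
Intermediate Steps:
g = -49 (g = 7*(-2 - 5) = 7*(-7) = -49)
((-50 + 14)*(-29 + (28 - g)))*(-11 + (28/(-47) + (4 + 2*6)/12)) = ((-50 + 14)*(-29 + (28 - 1*(-49))))*(-11 + (28/(-47) + (4 + 2*6)/12)) = (-36*(-29 + (28 + 49)))*(-11 + (28*(-1/47) + (4 + 12)*(1/12))) = (-36*(-29 + 77))*(-11 + (-28/47 + 16*(1/12))) = (-36*48)*(-11 + (-28/47 + 4/3)) = -1728*(-11 + 104/141) = -1728*(-1447/141) = 833472/47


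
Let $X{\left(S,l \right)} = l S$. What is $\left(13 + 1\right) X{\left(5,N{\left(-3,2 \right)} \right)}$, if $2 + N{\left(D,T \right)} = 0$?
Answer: $-140$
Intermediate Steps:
$N{\left(D,T \right)} = -2$ ($N{\left(D,T \right)} = -2 + 0 = -2$)
$X{\left(S,l \right)} = S l$
$\left(13 + 1\right) X{\left(5,N{\left(-3,2 \right)} \right)} = \left(13 + 1\right) 5 \left(-2\right) = 14 \left(-10\right) = -140$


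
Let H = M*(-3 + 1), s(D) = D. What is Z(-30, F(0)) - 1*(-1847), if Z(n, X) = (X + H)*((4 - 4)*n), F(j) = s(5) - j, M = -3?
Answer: 1847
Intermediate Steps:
F(j) = 5 - j
H = 6 (H = -3*(-3 + 1) = -3*(-2) = 6)
Z(n, X) = 0 (Z(n, X) = (X + 6)*((4 - 4)*n) = (6 + X)*(0*n) = (6 + X)*0 = 0)
Z(-30, F(0)) - 1*(-1847) = 0 - 1*(-1847) = 0 + 1847 = 1847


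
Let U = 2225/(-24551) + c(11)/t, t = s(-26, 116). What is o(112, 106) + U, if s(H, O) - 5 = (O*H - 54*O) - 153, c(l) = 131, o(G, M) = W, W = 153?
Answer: 35390231203/231466828 ≈ 152.90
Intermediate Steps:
o(G, M) = 153
s(H, O) = -148 - 54*O + H*O (s(H, O) = 5 + ((O*H - 54*O) - 153) = 5 + ((H*O - 54*O) - 153) = 5 + ((-54*O + H*O) - 153) = 5 + (-153 - 54*O + H*O) = -148 - 54*O + H*O)
t = -9428 (t = -148 - 54*116 - 26*116 = -148 - 6264 - 3016 = -9428)
U = -24193481/231466828 (U = 2225/(-24551) + 131/(-9428) = 2225*(-1/24551) + 131*(-1/9428) = -2225/24551 - 131/9428 = -24193481/231466828 ≈ -0.10452)
o(112, 106) + U = 153 - 24193481/231466828 = 35390231203/231466828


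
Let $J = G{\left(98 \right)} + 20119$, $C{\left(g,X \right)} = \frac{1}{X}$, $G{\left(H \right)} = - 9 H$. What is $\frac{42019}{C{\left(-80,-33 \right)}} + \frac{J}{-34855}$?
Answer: $- \frac{48330903322}{34855} \approx -1.3866 \cdot 10^{6}$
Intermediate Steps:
$J = 19237$ ($J = \left(-9\right) 98 + 20119 = -882 + 20119 = 19237$)
$\frac{42019}{C{\left(-80,-33 \right)}} + \frac{J}{-34855} = \frac{42019}{\frac{1}{-33}} + \frac{19237}{-34855} = \frac{42019}{- \frac{1}{33}} + 19237 \left(- \frac{1}{34855}\right) = 42019 \left(-33\right) - \frac{19237}{34855} = -1386627 - \frac{19237}{34855} = - \frac{48330903322}{34855}$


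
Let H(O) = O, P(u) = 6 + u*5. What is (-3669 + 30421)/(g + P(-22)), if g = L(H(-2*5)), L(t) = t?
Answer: -704/3 ≈ -234.67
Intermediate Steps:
P(u) = 6 + 5*u
g = -10 (g = -2*5 = -10)
(-3669 + 30421)/(g + P(-22)) = (-3669 + 30421)/(-10 + (6 + 5*(-22))) = 26752/(-10 + (6 - 110)) = 26752/(-10 - 104) = 26752/(-114) = 26752*(-1/114) = -704/3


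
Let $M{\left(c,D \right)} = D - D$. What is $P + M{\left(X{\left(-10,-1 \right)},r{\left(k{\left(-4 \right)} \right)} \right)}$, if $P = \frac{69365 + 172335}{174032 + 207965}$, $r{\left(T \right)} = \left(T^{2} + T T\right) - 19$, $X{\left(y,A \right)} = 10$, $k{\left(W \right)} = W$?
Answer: $\frac{241700}{381997} \approx 0.63273$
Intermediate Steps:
$r{\left(T \right)} = -19 + 2 T^{2}$ ($r{\left(T \right)} = \left(T^{2} + T^{2}\right) - 19 = 2 T^{2} - 19 = -19 + 2 T^{2}$)
$P = \frac{241700}{381997} \approx 0.63273$
$M{\left(c,D \right)} = 0$
$P + M{\left(X{\left(-10,-1 \right)},r{\left(k{\left(-4 \right)} \right)} \right)} = \frac{241700}{381997} + 0 = \frac{241700}{381997}$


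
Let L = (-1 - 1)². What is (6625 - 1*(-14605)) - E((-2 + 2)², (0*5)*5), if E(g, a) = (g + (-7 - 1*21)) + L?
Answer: 21254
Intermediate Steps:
L = 4 (L = (-2)² = 4)
E(g, a) = -24 + g (E(g, a) = (g + (-7 - 1*21)) + 4 = (g + (-7 - 21)) + 4 = (g - 28) + 4 = (-28 + g) + 4 = -24 + g)
(6625 - 1*(-14605)) - E((-2 + 2)², (0*5)*5) = (6625 - 1*(-14605)) - (-24 + (-2 + 2)²) = (6625 + 14605) - (-24 + 0²) = 21230 - (-24 + 0) = 21230 - 1*(-24) = 21230 + 24 = 21254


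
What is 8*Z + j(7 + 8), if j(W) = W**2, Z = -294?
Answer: -2127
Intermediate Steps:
8*Z + j(7 + 8) = 8*(-294) + (7 + 8)**2 = -2352 + 15**2 = -2352 + 225 = -2127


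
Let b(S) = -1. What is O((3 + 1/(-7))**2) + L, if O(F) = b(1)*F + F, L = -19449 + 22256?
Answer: 2807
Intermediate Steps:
L = 2807
O(F) = 0 (O(F) = -F + F = 0)
O((3 + 1/(-7))**2) + L = 0 + 2807 = 2807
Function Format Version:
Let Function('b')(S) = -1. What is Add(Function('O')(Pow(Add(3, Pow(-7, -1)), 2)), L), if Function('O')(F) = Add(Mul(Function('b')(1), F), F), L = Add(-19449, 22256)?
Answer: 2807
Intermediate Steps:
L = 2807
Function('O')(F) = 0 (Function('O')(F) = Add(Mul(-1, F), F) = 0)
Add(Function('O')(Pow(Add(3, Pow(-7, -1)), 2)), L) = Add(0, 2807) = 2807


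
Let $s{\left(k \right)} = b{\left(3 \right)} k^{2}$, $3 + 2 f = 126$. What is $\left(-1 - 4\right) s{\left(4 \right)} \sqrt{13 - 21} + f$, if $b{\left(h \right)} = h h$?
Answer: $\frac{123}{2} - 1440 i \sqrt{2} \approx 61.5 - 2036.5 i$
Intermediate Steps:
$f = \frac{123}{2}$ ($f = - \frac{3}{2} + \frac{1}{2} \cdot 126 = - \frac{3}{2} + 63 = \frac{123}{2} \approx 61.5$)
$b{\left(h \right)} = h^{2}$
$s{\left(k \right)} = 9 k^{2}$ ($s{\left(k \right)} = 3^{2} k^{2} = 9 k^{2}$)
$\left(-1 - 4\right) s{\left(4 \right)} \sqrt{13 - 21} + f = \left(-1 - 4\right) 9 \cdot 4^{2} \sqrt{13 - 21} + \frac{123}{2} = \left(-1 - 4\right) 9 \cdot 16 \sqrt{-8} + \frac{123}{2} = \left(-5\right) 144 \cdot 2 i \sqrt{2} + \frac{123}{2} = - 720 \cdot 2 i \sqrt{2} + \frac{123}{2} = - 1440 i \sqrt{2} + \frac{123}{2} = \frac{123}{2} - 1440 i \sqrt{2}$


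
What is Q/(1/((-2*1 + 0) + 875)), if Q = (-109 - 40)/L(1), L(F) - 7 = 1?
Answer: -130077/8 ≈ -16260.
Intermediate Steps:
L(F) = 8 (L(F) = 7 + 1 = 8)
Q = -149/8 (Q = (-109 - 40)/8 = -149*1/8 = -149/8 ≈ -18.625)
Q/(1/((-2*1 + 0) + 875)) = -(130375/8 - 149/4*1) = -149/(8*(1/((-2 + 0) + 875))) = -149/(8*(1/(-2 + 875))) = -149/(8*(1/873)) = -149/(8*1/873) = -149/8*873 = -130077/8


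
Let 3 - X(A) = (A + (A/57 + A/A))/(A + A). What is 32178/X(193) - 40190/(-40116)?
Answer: 14201770282373/1098275790 ≈ 12931.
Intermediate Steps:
X(A) = 3 - (1 + 58*A/57)/(2*A) (X(A) = 3 - (A + (A/57 + A/A))/(A + A) = 3 - (A + (A*(1/57) + 1))/(2*A) = 3 - (A + (A/57 + 1))*1/(2*A) = 3 - (A + (1 + A/57))*1/(2*A) = 3 - (1 + 58*A/57)*1/(2*A) = 3 - (1 + 58*A/57)/(2*A))
32178/X(193) - 40190/(-40116) = 32178/(((1/114)*(-57 + 284*193)/193)) - 40190/(-40116) = 32178/(((1/114)*(1/193)*(-57 + 54812))) - 40190*(-1/40116) = 32178/(((1/114)*(1/193)*54755)) + 20095/20058 = 32178/(54755/22002) + 20095/20058 = 32178*(22002/54755) + 20095/20058 = 707980356/54755 + 20095/20058 = 14201770282373/1098275790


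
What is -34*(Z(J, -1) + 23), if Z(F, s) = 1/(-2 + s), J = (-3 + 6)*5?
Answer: -2312/3 ≈ -770.67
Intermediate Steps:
J = 15 (J = 3*5 = 15)
-34*(Z(J, -1) + 23) = -34*(1/(-2 - 1) + 23) = -34*(1/(-3) + 23) = -34*(-1/3 + 23) = -34*68/3 = -2312/3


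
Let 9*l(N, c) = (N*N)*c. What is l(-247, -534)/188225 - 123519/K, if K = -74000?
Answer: -29354498267/1671438000 ≈ -17.562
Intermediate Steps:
l(N, c) = c*N**2/9 (l(N, c) = ((N*N)*c)/9 = (N**2*c)/9 = (c*N**2)/9 = c*N**2/9)
l(-247, -534)/188225 - 123519/K = ((1/9)*(-534)*(-247)**2)/188225 - 123519/(-74000) = ((1/9)*(-534)*61009)*(1/188225) - 123519*(-1/74000) = -10859602/3*1/188225 + 123519/74000 = -10859602/564675 + 123519/74000 = -29354498267/1671438000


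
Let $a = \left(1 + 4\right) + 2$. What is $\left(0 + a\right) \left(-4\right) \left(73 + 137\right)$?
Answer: $-5880$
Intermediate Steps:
$a = 7$ ($a = 5 + 2 = 7$)
$\left(0 + a\right) \left(-4\right) \left(73 + 137\right) = \left(0 + 7\right) \left(-4\right) \left(73 + 137\right) = 7 \left(-4\right) 210 = \left(-28\right) 210 = -5880$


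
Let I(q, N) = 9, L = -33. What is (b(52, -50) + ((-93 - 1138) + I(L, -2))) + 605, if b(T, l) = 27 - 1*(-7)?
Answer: -583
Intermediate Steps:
b(T, l) = 34 (b(T, l) = 27 + 7 = 34)
(b(52, -50) + ((-93 - 1138) + I(L, -2))) + 605 = (34 + ((-93 - 1138) + 9)) + 605 = (34 + (-1231 + 9)) + 605 = (34 - 1222) + 605 = -1188 + 605 = -583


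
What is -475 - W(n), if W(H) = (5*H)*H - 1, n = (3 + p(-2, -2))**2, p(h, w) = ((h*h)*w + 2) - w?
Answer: -479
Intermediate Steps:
p(h, w) = 2 - w + w*h**2 (p(h, w) = (h**2*w + 2) - w = (w*h**2 + 2) - w = (2 + w*h**2) - w = 2 - w + w*h**2)
n = 1 (n = (3 + (2 - 1*(-2) - 2*(-2)**2))**2 = (3 + (2 + 2 - 2*4))**2 = (3 + (2 + 2 - 8))**2 = (3 - 4)**2 = (-1)**2 = 1)
W(H) = -1 + 5*H**2 (W(H) = 5*H**2 - 1 = -1 + 5*H**2)
-475 - W(n) = -475 - (-1 + 5*1**2) = -475 - (-1 + 5*1) = -475 - (-1 + 5) = -475 - 1*4 = -475 - 4 = -479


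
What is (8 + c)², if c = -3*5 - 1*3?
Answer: 100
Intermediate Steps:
c = -18 (c = -15 - 3 = -18)
(8 + c)² = (8 - 18)² = (-10)² = 100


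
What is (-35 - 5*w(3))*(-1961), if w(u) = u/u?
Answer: 78440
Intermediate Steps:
w(u) = 1
(-35 - 5*w(3))*(-1961) = (-35 - 5)*(-1961) = -40*(-1961) = 78440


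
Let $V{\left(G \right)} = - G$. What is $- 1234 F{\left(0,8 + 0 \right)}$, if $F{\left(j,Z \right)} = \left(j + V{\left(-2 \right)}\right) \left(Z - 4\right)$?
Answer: $-9872$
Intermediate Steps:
$F{\left(j,Z \right)} = \left(-4 + Z\right) \left(2 + j\right)$ ($F{\left(j,Z \right)} = \left(j - -2\right) \left(Z - 4\right) = \left(j + 2\right) \left(-4 + Z\right) = \left(2 + j\right) \left(-4 + Z\right) = \left(-4 + Z\right) \left(2 + j\right)$)
$- 1234 F{\left(0,8 + 0 \right)} = - 1234 \left(-8 - 0 + 2 \left(8 + 0\right) + \left(8 + 0\right) 0\right) = - 1234 \left(-8 + 0 + 2 \cdot 8 + 8 \cdot 0\right) = - 1234 \left(-8 + 0 + 16 + 0\right) = \left(-1234\right) 8 = -9872$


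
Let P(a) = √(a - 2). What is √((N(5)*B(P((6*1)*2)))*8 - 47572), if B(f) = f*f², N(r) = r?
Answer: 2*√(-11893 + 100*√10) ≈ 215.19*I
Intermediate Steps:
P(a) = √(-2 + a)
B(f) = f³
√((N(5)*B(P((6*1)*2)))*8 - 47572) = √((5*(√(-2 + (6*1)*2))³)*8 - 47572) = √((5*(√(-2 + 6*2))³)*8 - 47572) = √((5*(√(-2 + 12))³)*8 - 47572) = √((5*(√10)³)*8 - 47572) = √((5*(10*√10))*8 - 47572) = √((50*√10)*8 - 47572) = √(400*√10 - 47572) = √(-47572 + 400*√10)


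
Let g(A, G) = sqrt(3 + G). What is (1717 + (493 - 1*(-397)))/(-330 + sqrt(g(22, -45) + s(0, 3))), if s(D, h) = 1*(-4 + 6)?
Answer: -2607/(330 - sqrt(2 + I*sqrt(42))) ≈ -7.9503 - 0.037492*I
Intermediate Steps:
s(D, h) = 2 (s(D, h) = 1*2 = 2)
(1717 + (493 - 1*(-397)))/(-330 + sqrt(g(22, -45) + s(0, 3))) = (1717 + (493 - 1*(-397)))/(-330 + sqrt(sqrt(3 - 45) + 2)) = (1717 + (493 + 397))/(-330 + sqrt(sqrt(-42) + 2)) = (1717 + 890)/(-330 + sqrt(I*sqrt(42) + 2)) = 2607/(-330 + sqrt(2 + I*sqrt(42)))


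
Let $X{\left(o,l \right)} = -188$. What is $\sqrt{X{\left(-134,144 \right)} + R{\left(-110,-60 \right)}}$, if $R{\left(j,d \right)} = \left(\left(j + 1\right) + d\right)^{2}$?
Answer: $\sqrt{28373} \approx 168.44$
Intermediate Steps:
$R{\left(j,d \right)} = \left(1 + d + j\right)^{2}$ ($R{\left(j,d \right)} = \left(\left(1 + j\right) + d\right)^{2} = \left(1 + d + j\right)^{2}$)
$\sqrt{X{\left(-134,144 \right)} + R{\left(-110,-60 \right)}} = \sqrt{-188 + \left(1 - 60 - 110\right)^{2}} = \sqrt{-188 + \left(-169\right)^{2}} = \sqrt{-188 + 28561} = \sqrt{28373}$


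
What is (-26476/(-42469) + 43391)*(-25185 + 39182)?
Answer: 25793655573435/42469 ≈ 6.0735e+8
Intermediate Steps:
(-26476/(-42469) + 43391)*(-25185 + 39182) = (-26476*(-1/42469) + 43391)*13997 = (26476/42469 + 43391)*13997 = (1842798855/42469)*13997 = 25793655573435/42469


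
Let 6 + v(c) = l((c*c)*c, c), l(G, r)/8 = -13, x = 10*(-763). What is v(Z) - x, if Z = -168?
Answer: 7520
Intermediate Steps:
x = -7630
l(G, r) = -104 (l(G, r) = 8*(-13) = -104)
v(c) = -110 (v(c) = -6 - 104 = -110)
v(Z) - x = -110 - 1*(-7630) = -110 + 7630 = 7520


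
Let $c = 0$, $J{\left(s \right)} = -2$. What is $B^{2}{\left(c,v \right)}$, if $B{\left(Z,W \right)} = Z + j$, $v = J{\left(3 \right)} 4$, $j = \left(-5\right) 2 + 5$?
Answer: $25$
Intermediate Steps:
$j = -5$ ($j = -10 + 5 = -5$)
$v = -8$ ($v = \left(-2\right) 4 = -8$)
$B{\left(Z,W \right)} = -5 + Z$ ($B{\left(Z,W \right)} = Z - 5 = -5 + Z$)
$B^{2}{\left(c,v \right)} = \left(-5 + 0\right)^{2} = \left(-5\right)^{2} = 25$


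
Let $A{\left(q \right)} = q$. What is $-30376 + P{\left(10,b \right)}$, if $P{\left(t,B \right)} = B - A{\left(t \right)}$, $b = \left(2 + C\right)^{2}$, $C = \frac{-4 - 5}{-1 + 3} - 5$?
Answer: $- \frac{121319}{4} \approx -30330.0$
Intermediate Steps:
$C = - \frac{19}{2}$ ($C = - \frac{9}{2} - 5 = - \frac{19}{2} \approx -9.5$)
$b = \frac{225}{4}$ ($b = \left(2 - \frac{19}{2}\right)^{2} = \left(- \frac{15}{2}\right)^{2} = \frac{225}{4} \approx 56.25$)
$P{\left(t,B \right)} = B - t$
$-30376 + P{\left(10,b \right)} = -30376 + \left(\frac{225}{4} - 10\right) = -30376 + \frac{185}{4} = - \frac{121319}{4}$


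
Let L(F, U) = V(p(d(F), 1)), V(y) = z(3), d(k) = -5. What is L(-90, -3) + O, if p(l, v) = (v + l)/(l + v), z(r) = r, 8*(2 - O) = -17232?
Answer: 2159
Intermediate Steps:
O = 2156 (O = 2 - 1/8*(-17232) = 2 + 2154 = 2156)
p(l, v) = 1 (p(l, v) = (l + v)/(l + v) = 1)
V(y) = 3
L(F, U) = 3
L(-90, -3) + O = 3 + 2156 = 2159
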